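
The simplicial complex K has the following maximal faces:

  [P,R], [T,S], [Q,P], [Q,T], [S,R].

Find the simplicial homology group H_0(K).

H_0 ≅ Z.

Take the total order P < Q < R < S < T on the vertex set. Then K (dimension 1) consists of the simplices:

  0-simplices (5): P, Q, R, S, T
  1-simplices (5): PQ, PR, QT, RS, ST

Hence C_0 ≅ Z^5, C_1 ≅ Z^5.

Boundary ∂_1: C_1 → C_0 maps an edge to its endpoints' difference, ∂[p,q] = q − p. For instance
  ∂RS = S − R.
As a 5×5 matrix over Z this has rank 4, with invariant factors (1,1,1,1).

From H_k ≅ ker(∂_k) / im(∂_{k+1}) we obtain:

  H_0: rank C_0 − rank ∂_1 = 5 − 4 = 1, and the invariant factors of ∂_1 are all 1, so H_0 = Z.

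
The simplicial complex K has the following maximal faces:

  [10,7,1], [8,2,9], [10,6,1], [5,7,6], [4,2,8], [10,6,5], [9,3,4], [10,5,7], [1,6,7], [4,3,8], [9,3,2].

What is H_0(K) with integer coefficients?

H_0 ≅ Z^2.

We work with the vertex ordering 1 < 2 < 3 < 4 < 5 < 6 < 7 < 8 < 9 < 10. The simplices of K, each written with vertices in increasing order, are:

  0-simplices (10): [1], [2], [3], [4], [5], [6], [7], [8], [9], [10]
  1-simplices (19): [1,6], [1,7], [1,10], [2,3], [2,4], [2,8], [2,9], [3,4], [3,8], [3,9], [4,8], [4,9], [5,6], [5,7], [5,10], [6,7], [6,10], [7,10], [8,9]
  2-simplices (11): [1,6,7], [1,6,10], [1,7,10], [2,3,9], [2,4,8], [2,8,9], [3,4,8], [3,4,9], [5,6,7], [5,6,10], [5,7,10]

Hence C_0 ≅ Z^10, C_1 ≅ Z^19, C_2 ≅ Z^11.

The boundary map ∂_1: C_1 → C_0 maps an edge to its endpoints' difference, ∂[p,q] = q − p. For instance
  ∂[5,6] = [6] − [5].
This gives a 10×19 integer matrix of rank 8; reducing to Smith normal form yields diagonal entries (1,1,1,1,1,1,1,1).

The boundary map ∂_2: C_2 → C_1 sends each 2-simplex [p,q,r] to [q,r] − [p,r] + [p,q]. For instance
  ∂[3,4,9] = [4,9] − [3,9] + [3,4],
  ∂[2,8,9] = [8,9] − [2,9] + [2,8].
As a 19×11 matrix over Z this has rank 10, with invariant factors (1,1,1,1,1,1,1,1,1,1).

From H_k ≅ ker(∂_k) / im(∂_{k+1}) we obtain:

  H_0: rank C_0 − rank ∂_1 = 10 − 8 = 2, and the invariant factors of ∂_1 are all 1, so H_0 ≅ Z^2.

(K is a triangulation of the disjoint union of the Möbius band and the 2-sphere S^2.)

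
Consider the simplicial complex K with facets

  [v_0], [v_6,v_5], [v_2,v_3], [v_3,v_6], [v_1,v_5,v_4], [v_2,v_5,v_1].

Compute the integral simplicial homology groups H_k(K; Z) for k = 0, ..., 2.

H_0 = Z^2,  H_1 = Z,  H_2 = 0.

Order the vertices as v_0 < v_1 < v_2 < v_3 < v_4 < v_5 < v_6. Listing each simplex with vertices in this order, K has dimension 2 with simplices:

  0-simplices (7): [v_0], [v_1], [v_2], [v_3], [v_4], [v_5], [v_6]
  1-simplices (8): [v_1,v_2], [v_1,v_4], [v_1,v_5], [v_2,v_3], [v_2,v_5], [v_3,v_6], [v_4,v_5], [v_5,v_6]
  2-simplices (2): [v_1,v_2,v_5], [v_1,v_4,v_5]

giving chain groups C_0 ≅ Z^7, C_1 ≅ Z^8, C_2 ≅ Z^2.

Boundary ∂_1: C_1 → C_0 is given by ∂[p,q] = [q] − [p].
This gives a 7×8 integer matrix of rank 5; reducing to Smith normal form yields diagonal entries (1,1,1,1,1).

The boundary map ∂_2: C_2 → C_1 acts by ∂[p,q,r] = [q,r] − [p,r] + [p,q]. For instance
  ∂[v_1,v_2,v_5] = [v_2,v_5] − [v_1,v_5] + [v_1,v_2],
  ∂[v_1,v_4,v_5] = [v_4,v_5] − [v_1,v_5] + [v_1,v_4].
The resulting 8×2 matrix has rank 2, and its Smith normal form has invariant factors (1,1).

Reading off H_k = ker ∂_k / im ∂_{k+1}:

  H_0: rank C_0 − rank ∂_1 = 7 − 5 = 2, and the invariant factors of ∂_1 are all 1, so H_0 ≅ Z^2.
  H_1: rank ker ∂_1 − rank ∂_2 = (8 − 5) − 2 = 1, and the invariant factors of ∂_2 are all 1, so H_1 ≅ Z.
  H_2: rank ker ∂_2 − rank ∂_3 = (2 − 2) − 0 = 0, and there is no ∂_3, so H_2 ≅ 0.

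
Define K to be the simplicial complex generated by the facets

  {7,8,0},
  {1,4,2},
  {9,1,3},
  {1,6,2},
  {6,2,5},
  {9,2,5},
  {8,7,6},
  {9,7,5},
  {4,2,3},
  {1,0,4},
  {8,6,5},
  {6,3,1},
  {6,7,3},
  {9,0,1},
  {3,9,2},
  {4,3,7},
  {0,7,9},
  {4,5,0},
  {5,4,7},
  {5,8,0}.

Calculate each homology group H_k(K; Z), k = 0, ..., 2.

Order the vertices as 0 < 1 < 2 < 3 < 4 < 5 < 6 < 7 < 8 < 9. Listing each simplex with vertices in this order, K has dimension 2 with simplices:

  0-simplices (10): [0], [1], [2], [3], [4], [5], [6], [7], [8], [9]
  1-simplices (30): (30 of them)
  2-simplices (20): (20 of them)

Hence C_0 ≅ Z^10, C_1 ≅ Z^30, C_2 ≅ Z^20.

Boundary ∂_1: C_1 → C_0 sends each edge [p,q] (with p < q) to q − p.
The 10×30 boundary matrix has rank 9 and Smith normal form diag(1,1,1,1,1,1,1,1,1).

Boundary ∂_2: C_2 → C_1 acts by ∂[p,q,r] = [q,r] − [p,r] + [p,q]. For instance
  ∂[0,1,4] = [1,4] − [0,4] + [0,1],
  ∂[0,5,8] = [5,8] − [0,8] + [0,5].
This gives a 30×20 integer matrix of rank 20; reducing to Smith normal form yields diagonal entries (1,1,1,1,1,1,1,1,1,1,1,1,1,1,1,1,1,1,1,2).

From H_k ≅ ker(∂_k) / im(∂_{k+1}) we obtain:

  H_0: rank C_0 − rank ∂_1 = 10 − 9 = 1, and the invariant factors of ∂_1 are all 1, so H_0 ≅ Z.
  H_1: rank ker ∂_1 − rank ∂_2 = (30 − 9) − 20 = 1, and ∂_2 has invariant factor 2 > 1, so H_1 ≅ Z ⊕ Z/2.
  H_2: rank ker ∂_2 − rank ∂_3 = (20 − 20) − 0 = 0, and there is no ∂_3, so H_2 ≅ 0.

As a check, the Euler characteristic is 10 − 30 + 20 = 0, which agrees with 1 − 1 + 0 = 0.

H_0 = Z,  H_1 = Z ⊕ Z/2,  H_2 = 0.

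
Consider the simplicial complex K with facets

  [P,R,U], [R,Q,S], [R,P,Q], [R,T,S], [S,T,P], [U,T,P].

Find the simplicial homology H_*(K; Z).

Take the total order P < Q < R < S < T < U on the vertex set. Then K (dimension 2) consists of the simplices:

  0-simplices (6): P, Q, R, S, T, U
  1-simplices (12): PQ, PR, PS, PT, PU, QR, QS, RS, RT, RU, ST, TU
  2-simplices (6): PQR, PRU, PST, PTU, QRS, RST

Hence C_0 ≅ Z^6, C_1 ≅ Z^12, C_2 ≅ Z^6.

The boundary map ∂_1: C_1 → C_0 is given by ∂[p,q] = [q] − [p]. For instance
  ∂PR = R − P.
As a 6×12 matrix over Z this has rank 5, with invariant factors (1,1,1,1,1).

The boundary map ∂_2: C_2 → C_1 sends each 2-simplex [p,q,r] to [q,r] − [p,r] + [p,q]. For instance
  ∂PST = ST − PT + PS,
  ∂PQR = QR − PR + PQ.
This gives a 12×6 integer matrix of rank 6; reducing to Smith normal form yields diagonal entries (1,1,1,1,1,1).

Reading off H_k = ker ∂_k / im ∂_{k+1}:

  H_0: rank C_0 − rank ∂_1 = 6 − 5 = 1, and the invariant factors of ∂_1 are all 1, so H_0 ≅ Z.
  H_1: rank ker ∂_1 − rank ∂_2 = (12 − 5) − 6 = 1, and the invariant factors of ∂_2 are all 1, so H_1 ≅ Z.
  H_2: rank ker ∂_2 − rank ∂_3 = (6 − 6) − 0 = 0, and there is no ∂_3, so H_2 ≅ 0.

(K is a triangulation of the cylinder S^1 x I.)

H_0 = Z,  H_1 = Z,  H_2 = 0.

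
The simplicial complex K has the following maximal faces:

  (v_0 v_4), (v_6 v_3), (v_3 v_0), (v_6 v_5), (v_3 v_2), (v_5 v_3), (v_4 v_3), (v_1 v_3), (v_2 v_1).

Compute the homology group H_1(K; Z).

We work with the vertex ordering v_0 < v_1 < v_2 < v_3 < v_4 < v_5 < v_6. The simplices of K, each written with vertices in increasing order, are:

  0-simplices (7): [v_0], [v_1], [v_2], [v_3], [v_4], [v_5], [v_6]
  1-simplices (9): [v_0,v_3], [v_0,v_4], [v_1,v_2], [v_1,v_3], [v_2,v_3], [v_3,v_4], [v_3,v_5], [v_3,v_6], [v_5,v_6]

so the chain groups are C_0 ≅ Z^7, C_1 ≅ Z^9.

∂_1: C_1 → C_0 is given by ∂[p,q] = [q] − [p].
This gives a 7×9 integer matrix of rank 6; reducing to Smith normal form yields diagonal entries (1,1,1,1,1,1).

Computing H_k = (kernel of ∂_k) / (image of ∂_{k+1}):

  H_1: rank ker ∂_1 − rank ∂_2 = (9 − 6) − 0 = 3, and there is no ∂_2, so H_1 ≅ Z^3.

(K is a triangulation of a wedge of 3 circles.)

H_1 ≅ Z^3.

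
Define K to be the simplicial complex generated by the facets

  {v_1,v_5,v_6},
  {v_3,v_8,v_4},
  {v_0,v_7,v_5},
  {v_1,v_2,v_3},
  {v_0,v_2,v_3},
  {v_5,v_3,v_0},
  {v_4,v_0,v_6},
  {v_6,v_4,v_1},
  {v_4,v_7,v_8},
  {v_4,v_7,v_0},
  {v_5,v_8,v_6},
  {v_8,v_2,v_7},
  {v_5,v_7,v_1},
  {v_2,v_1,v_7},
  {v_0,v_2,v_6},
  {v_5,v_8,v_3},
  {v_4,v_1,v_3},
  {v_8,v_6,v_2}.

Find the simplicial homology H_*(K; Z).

H_0 ≅ Z,  H_1 ≅ Z^2,  H_2 ≅ Z.

Order the vertices as v_0 < v_1 < v_2 < v_3 < v_4 < v_5 < v_6 < v_7 < v_8. Listing each simplex with vertices in this order, K has dimension 2 with simplices:

  0-simplices (9): [v_0], [v_1], [v_2], [v_3], [v_4], [v_5], [v_6], [v_7], [v_8]
  1-simplices (27): (27 of them)
  2-simplices (18): (18 of them)

giving chain groups C_0 ≅ Z^9, C_1 ≅ Z^27, C_2 ≅ Z^18.

The boundary map ∂_1: C_1 → C_0 sends each edge [p,q] (with p < q) to q − p.
The resulting 9×27 matrix has rank 8, and its Smith normal form has invariant factors (1,1,1,1,1,1,1,1).

∂_2: C_2 → C_1 sends each 2-simplex [p,q,r] to [q,r] − [p,r] + [p,q]. For instance
  ∂[v_1,v_3,v_4] = [v_3,v_4] − [v_1,v_4] + [v_1,v_3],
  ∂[v_1,v_2,v_7] = [v_2,v_7] − [v_1,v_7] + [v_1,v_2].
The 27×18 boundary matrix has rank 17 and Smith normal form diag(1,1,1,1,1,1,1,1,1,1,1,1,1,1,1,1,1).

Reading off H_k = ker ∂_k / im ∂_{k+1}:

  H_0: rank C_0 − rank ∂_1 = 9 − 8 = 1, and the invariant factors of ∂_1 are all 1, so H_0 ≅ Z.
  H_1: rank ker ∂_1 − rank ∂_2 = (27 − 8) − 17 = 2, and the invariant factors of ∂_2 are all 1, so H_1 ≅ Z^2.
  H_2: rank ker ∂_2 − rank ∂_3 = (18 − 17) − 0 = 1, and there is no ∂_3, so H_2 ≅ Z.

As a check, the Euler characteristic is 9 − 27 + 18 = 0, which agrees with 1 − 2 + 1 = 0.
(K is a triangulation of the torus T^2.)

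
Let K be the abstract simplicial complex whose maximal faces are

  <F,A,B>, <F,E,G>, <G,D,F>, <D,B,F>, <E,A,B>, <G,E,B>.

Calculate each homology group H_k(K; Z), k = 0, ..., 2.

We work with the vertex ordering A < B < D < E < F < G. The simplices of K, each written with vertices in increasing order, are:

  0-simplices (6): A, B, D, E, F, G
  1-simplices (12): AB, AE, AF, BD, BE, BF, BG, DF, DG, EF, EG, FG
  2-simplices (6): ABE, ABF, BDF, BEG, DFG, EFG

giving chain groups C_0 ≅ Z^6, C_1 ≅ Z^12, C_2 ≅ Z^6.

Boundary ∂_1: C_1 → C_0 maps an edge to its endpoints' difference, ∂[p,q] = q − p.
As a 6×12 matrix over Z this has rank 5, with invariant factors (1,1,1,1,1).

Boundary ∂_2: C_2 → C_1 sends each 2-simplex [p,q,r] to [q,r] − [p,r] + [p,q]. For instance
  ∂BEG = EG − BG + BE,
  ∂EFG = FG − EG + EF.
This gives a 12×6 integer matrix of rank 6; reducing to Smith normal form yields diagonal entries (1,1,1,1,1,1).

From H_k ≅ ker(∂_k) / im(∂_{k+1}) we obtain:

  H_0: rank C_0 − rank ∂_1 = 6 − 5 = 1, and the invariant factors of ∂_1 are all 1, so H_0 = Z.
  H_1: rank ker ∂_1 − rank ∂_2 = (12 − 5) − 6 = 1, and the invariant factors of ∂_2 are all 1, so H_1 = Z.
  H_2: rank ker ∂_2 − rank ∂_3 = (6 − 6) − 0 = 0, and there is no ∂_3, so H_2 = 0.

H_0 = Z,  H_1 = Z,  H_2 = 0.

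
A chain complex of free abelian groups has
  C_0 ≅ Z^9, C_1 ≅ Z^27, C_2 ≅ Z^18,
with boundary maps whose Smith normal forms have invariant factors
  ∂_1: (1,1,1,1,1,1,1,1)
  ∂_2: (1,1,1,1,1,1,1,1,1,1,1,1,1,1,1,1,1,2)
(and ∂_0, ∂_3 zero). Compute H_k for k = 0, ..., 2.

H_0: b_0 = 9 − 0 − 8 = 1; torsion from ∂_1 factors > 1: none. So H_0 ≅ Z.
H_1: b_1 = 27 − 8 − 18 = 1; torsion from ∂_2 factors > 1: [2]. So H_1 ≅ Z ⊕ Z/2.
H_2: b_2 = 18 − 18 − 0 = 0; torsion from ∂_3 factors > 1: none. So H_2 ≅ 0.

H_0 ≅ Z,  H_1 ≅ Z ⊕ Z/2,  H_2 = 0.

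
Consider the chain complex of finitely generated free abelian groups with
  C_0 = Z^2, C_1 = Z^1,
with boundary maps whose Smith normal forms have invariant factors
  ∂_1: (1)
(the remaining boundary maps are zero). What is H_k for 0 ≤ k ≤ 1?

H_0 ≅ Z,  H_1 = 0.

H_0: b_0 = 2 − 0 − 1 = 1; torsion from ∂_1 factors > 1: none. So H_0 ≅ Z.
H_1: b_1 = 1 − 1 − 0 = 0; torsion from ∂_2 factors > 1: none. So H_1 ≅ 0.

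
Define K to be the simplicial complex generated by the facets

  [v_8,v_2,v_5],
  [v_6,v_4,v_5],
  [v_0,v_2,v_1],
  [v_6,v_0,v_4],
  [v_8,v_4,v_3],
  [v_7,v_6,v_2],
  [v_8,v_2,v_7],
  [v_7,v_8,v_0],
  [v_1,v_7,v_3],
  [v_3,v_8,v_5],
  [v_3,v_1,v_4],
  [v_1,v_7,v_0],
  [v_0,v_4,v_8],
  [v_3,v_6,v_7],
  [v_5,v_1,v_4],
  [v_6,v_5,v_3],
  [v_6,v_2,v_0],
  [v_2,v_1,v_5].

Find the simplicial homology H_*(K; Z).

H_0 ≅ Z,  H_1 ≅ Z ⊕ Z/2,  H_2 = 0.

Order the vertices as v_0 < v_1 < v_2 < v_3 < v_4 < v_5 < v_6 < v_7 < v_8. Listing each simplex with vertices in this order, K has dimension 2 with simplices:

  0-simplices (9): [v_0], [v_1], [v_2], [v_3], [v_4], [v_5], [v_6], [v_7], [v_8]
  1-simplices (27): (27 of them)
  2-simplices (18): (18 of them)

giving chain groups C_0 ≅ Z^9, C_1 ≅ Z^27, C_2 ≅ Z^18.

∂_1: C_1 → C_0 is given by ∂[p,q] = [q] − [p]. For instance
  ∂[v_6,v_7] = [v_7] − [v_6].
The resulting 9×27 matrix has rank 8, and its Smith normal form has invariant factors (1,1,1,1,1,1,1,1).

Boundary ∂_2: C_2 → C_1 maps a triangle to the signed sum of its edges. For instance
  ∂[v_2,v_6,v_7] = [v_6,v_7] − [v_2,v_7] + [v_2,v_6],
  ∂[v_0,v_1,v_7] = [v_1,v_7] − [v_0,v_7] + [v_0,v_1].
The resulting 27×18 matrix has rank 18, and its Smith normal form has invariant factors (1,1,1,1,1,1,1,1,1,1,1,1,1,1,1,1,1,2).

Reading off H_k = ker ∂_k / im ∂_{k+1}:

  H_0: rank C_0 − rank ∂_1 = 9 − 8 = 1, and the invariant factors of ∂_1 are all 1, so H_0 ≅ Z.
  H_1: rank ker ∂_1 − rank ∂_2 = (27 − 8) − 18 = 1, and ∂_2 has invariant factor 2 > 1, so H_1 ≅ Z ⊕ Z/2.
  H_2: rank ker ∂_2 − rank ∂_3 = (18 − 18) − 0 = 0, and there is no ∂_3, so H_2 ≅ 0.

(K is a triangulation of the Klein bottle.)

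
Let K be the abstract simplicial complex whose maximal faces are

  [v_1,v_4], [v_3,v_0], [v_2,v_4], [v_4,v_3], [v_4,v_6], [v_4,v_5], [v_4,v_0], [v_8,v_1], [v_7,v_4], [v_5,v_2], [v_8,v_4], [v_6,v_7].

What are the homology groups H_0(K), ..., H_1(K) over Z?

H_0 = Z,  H_1 = Z^4.

Fix the vertex order v_0 < v_1 < v_2 < v_3 < v_4 < v_5 < v_6 < v_7 < v_8 and write every simplex with vertices in increasing order. Then dim K = 1 and the simplices of K are:

  0-simplices (9): [v_0], [v_1], [v_2], [v_3], [v_4], [v_5], [v_6], [v_7], [v_8]
  1-simplices (12): [v_0,v_3], [v_0,v_4], [v_1,v_4], [v_1,v_8], [v_2,v_4], [v_2,v_5], [v_3,v_4], [v_4,v_5], [v_4,v_6], [v_4,v_7], [v_4,v_8], [v_6,v_7]

Hence C_0 ≅ Z^9, C_1 ≅ Z^12.

The boundary map ∂_1: C_1 → C_0 sends each edge [p,q] (with p < q) to q − p. For instance
  ∂[v_4,v_7] = [v_7] − [v_4].
The resulting 9×12 matrix has rank 8, and its Smith normal form has invariant factors (1,1,1,1,1,1,1,1).

Now H_k = ker ∂_k / im ∂_{k+1}, so:

  H_0: rank C_0 − rank ∂_1 = 9 − 8 = 1, and the invariant factors of ∂_1 are all 1, so H_0 = Z.
  H_1: rank ker ∂_1 − rank ∂_2 = (12 − 8) − 0 = 4, and there is no ∂_2, so H_1 = Z^4.

(K is a triangulation of a wedge of 4 circles.)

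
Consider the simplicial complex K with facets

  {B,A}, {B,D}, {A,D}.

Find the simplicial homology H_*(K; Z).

We work with the vertex ordering A < B < D. The simplices of K, each written with vertices in increasing order, are:

  0-simplices (3): A, B, D
  1-simplices (3): AB, AD, BD

giving chain groups C_0 ≅ Z^3, C_1 ≅ Z^3.

∂_1: C_1 → C_0 maps an edge to its endpoints' difference, ∂[p,q] = q − p.
This gives a 3×3 integer matrix of rank 2; reducing to Smith normal form yields diagonal entries (1,1).

From H_k ≅ ker(∂_k) / im(∂_{k+1}) we obtain:

  H_0: rank C_0 − rank ∂_1 = 3 − 2 = 1, and the invariant factors of ∂_1 are all 1, so H_0 = Z.
  H_1: rank ker ∂_1 − rank ∂_2 = (3 − 2) − 0 = 1, and there is no ∂_2, so H_1 = Z.

H_0 = Z,  H_1 = Z.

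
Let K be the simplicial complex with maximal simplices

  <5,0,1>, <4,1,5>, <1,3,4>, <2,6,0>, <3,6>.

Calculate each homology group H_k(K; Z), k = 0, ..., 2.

Fix the vertex order 0 < 1 < 2 < 3 < 4 < 5 < 6 and write every simplex with vertices in increasing order. Then dim K = 2 and the simplices of K are:

  0-simplices (7): [0], [1], [2], [3], [4], [5], [6]
  1-simplices (11): [0,1], [0,2], [0,5], [0,6], [1,3], [1,4], [1,5], [2,6], [3,4], [3,6], [4,5]
  2-simplices (4): [0,1,5], [0,2,6], [1,3,4], [1,4,5]

Hence C_0 ≅ Z^7, C_1 ≅ Z^11, C_2 ≅ Z^4.

∂_1: C_1 → C_0 sends each edge [p,q] (with p < q) to q − p. For instance
  ∂[2,6] = [6] − [2].
The resulting 7×11 matrix has rank 6, and its Smith normal form has invariant factors (1,1,1,1,1,1).

Boundary ∂_2: C_2 → C_1 maps a triangle to the signed sum of its edges. For instance
  ∂[0,2,6] = [2,6] − [0,6] + [0,2],
  ∂[0,1,5] = [1,5] − [0,5] + [0,1].
The 11×4 boundary matrix has rank 4 and Smith normal form diag(1,1,1,1).

Computing H_k = (kernel of ∂_k) / (image of ∂_{k+1}):

  H_0: rank C_0 − rank ∂_1 = 7 − 6 = 1, and the invariant factors of ∂_1 are all 1, so H_0 = Z.
  H_1: rank ker ∂_1 − rank ∂_2 = (11 − 6) − 4 = 1, and the invariant factors of ∂_2 are all 1, so H_1 = Z.
  H_2: rank ker ∂_2 − rank ∂_3 = (4 − 4) − 0 = 0, and there is no ∂_3, so H_2 = 0.

H_0 = Z,  H_1 = Z,  H_2 = 0.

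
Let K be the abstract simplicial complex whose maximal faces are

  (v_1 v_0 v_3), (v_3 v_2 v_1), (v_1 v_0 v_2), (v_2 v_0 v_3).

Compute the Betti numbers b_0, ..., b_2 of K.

b_0 = 1, b_1 = 0, b_2 = 1.

Fix the vertex order v_0 < v_1 < v_2 < v_3 and write every simplex with vertices in increasing order. Then dim K = 2 and the simplices of K are:

  0-simplices (4): [v_0], [v_1], [v_2], [v_3]
  1-simplices (6): [v_0,v_1], [v_0,v_2], [v_0,v_3], [v_1,v_2], [v_1,v_3], [v_2,v_3]
  2-simplices (4): [v_0,v_1,v_2], [v_0,v_1,v_3], [v_0,v_2,v_3], [v_1,v_2,v_3]

so the chain groups are C_0 ≅ Z^4, C_1 ≅ Z^6, C_2 ≅ Z^4.

The boundary map ∂_1: C_1 → C_0 is given by ∂[p,q] = [q] − [p].
The 4×6 boundary matrix has rank 3 and Smith normal form diag(1,1,1).

The boundary map ∂_2: C_2 → C_1 sends each 2-simplex [p,q,r] to [q,r] − [p,r] + [p,q]. For instance
  ∂[v_1,v_2,v_3] = [v_2,v_3] − [v_1,v_3] + [v_1,v_2],
  ∂[v_0,v_1,v_3] = [v_1,v_3] − [v_0,v_3] + [v_0,v_1].
The resulting 6×4 matrix has rank 3, and its Smith normal form has invariant factors (1,1,1).

Reading off H_k = ker ∂_k / im ∂_{k+1}:

  H_0: rank C_0 − rank ∂_1 = 4 − 3 = 1, and the invariant factors of ∂_1 are all 1, so H_0 = Z.
  H_1: rank ker ∂_1 − rank ∂_2 = (6 − 3) − 3 = 0, and the invariant factors of ∂_2 are all 1, so H_1 = 0.
  H_2: rank ker ∂_2 − rank ∂_3 = (4 − 3) − 0 = 1, and there is no ∂_3, so H_2 = Z.

As a check, the Euler characteristic is 4 − 6 + 4 = 2, which agrees with 1 − 0 + 1 = 2.
(K is a triangulation of the 2-sphere S^2.)

Hence the Betti numbers are b_0 = 1, b_1 = 0, b_2 = 1.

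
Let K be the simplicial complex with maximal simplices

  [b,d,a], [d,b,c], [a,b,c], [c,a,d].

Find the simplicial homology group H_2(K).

H_2 = Z.

We work with the vertex ordering a < b < c < d. The simplices of K, each written with vertices in increasing order, are:

  0-simplices (4): a, b, c, d
  1-simplices (6): ab, ac, ad, bc, bd, cd
  2-simplices (4): abc, abd, acd, bcd

giving chain groups C_0 ≅ Z^4, C_1 ≅ Z^6, C_2 ≅ Z^4.

The boundary map ∂_1: C_1 → C_0 maps an edge to its endpoints' difference, ∂[p,q] = q − p. For instance
  ∂bc = c − b.
As a 4×6 matrix over Z this has rank 3, with invariant factors (1,1,1).

The boundary map ∂_2: C_2 → C_1 maps a triangle to the signed sum of its edges. For instance
  ∂abd = bd − ad + ab,
  ∂bcd = cd − bd + bc.
The 6×4 boundary matrix has rank 3 and Smith normal form diag(1,1,1).

From H_k ≅ ker(∂_k) / im(∂_{k+1}) we obtain:

  H_2: rank ker ∂_2 − rank ∂_3 = (4 − 3) − 0 = 1, and there is no ∂_3, so H_2 = Z.

(K is a triangulation of the 2-sphere S^2.)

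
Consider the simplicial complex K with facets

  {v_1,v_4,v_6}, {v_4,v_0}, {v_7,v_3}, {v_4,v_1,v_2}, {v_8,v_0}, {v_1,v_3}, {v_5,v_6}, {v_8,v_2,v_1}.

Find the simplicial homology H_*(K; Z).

K has 9 vertices, 12 edges, 3 triangles.
rank ∂_0 = 0, rank ∂_1 = 8 ⇒ b_0 = 9 − 0 − 8 = 1; all invariant factors of ∂_1 are 1 so no torsion. So H_0 = Z.
rank ∂_1 = 8, rank ∂_2 = 3 ⇒ b_1 = 12 − 8 − 3 = 1; all invariant factors of ∂_2 are 1 so no torsion. So H_1 = Z.
rank ∂_2 = 3, rank ∂_3 = 0 ⇒ b_2 = 3 − 3 − 0 = 0. So H_2 = 0.

H_0 ≅ Z,  H_1 ≅ Z,  H_2 = 0.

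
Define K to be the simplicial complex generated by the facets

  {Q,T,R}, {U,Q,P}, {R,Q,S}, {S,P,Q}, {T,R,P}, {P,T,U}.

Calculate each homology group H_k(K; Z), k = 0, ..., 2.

H_0 ≅ Z,  H_1 ≅ Z,  H_2 = 0.

Take the total order P < Q < R < S < T < U on the vertex set. Then K (dimension 2) consists of the simplices:

  0-simplices (6): P, Q, R, S, T, U
  1-simplices (12): PQ, PR, PS, PT, PU, QR, QS, QT, QU, RS, RT, TU
  2-simplices (6): PQS, PQU, PRT, PTU, QRS, QRT

so the chain groups are C_0 ≅ Z^6, C_1 ≅ Z^12, C_2 ≅ Z^6.

∂_1: C_1 → C_0 sends each edge [p,q] (with p < q) to q − p. For instance
  ∂PS = S − P.
As a 6×12 matrix over Z this has rank 5, with invariant factors (1,1,1,1,1).

Boundary ∂_2: C_2 → C_1 acts by ∂[p,q,r] = [q,r] − [p,r] + [p,q]. For instance
  ∂PTU = TU − PU + PT,
  ∂QRS = RS − QS + QR.
This gives a 12×6 integer matrix of rank 6; reducing to Smith normal form yields diagonal entries (1,1,1,1,1,1).

From H_k ≅ ker(∂_k) / im(∂_{k+1}) we obtain:

  H_0: rank C_0 − rank ∂_1 = 6 − 5 = 1, and the invariant factors of ∂_1 are all 1, so H_0 = Z.
  H_1: rank ker ∂_1 − rank ∂_2 = (12 − 5) − 6 = 1, and the invariant factors of ∂_2 are all 1, so H_1 = Z.
  H_2: rank ker ∂_2 − rank ∂_3 = (6 − 6) − 0 = 0, and there is no ∂_3, so H_2 = 0.

As a check, the Euler characteristic is 6 − 12 + 6 = 0, which agrees with 1 − 1 + 0 = 0.
(K is a triangulation of the cylinder S^1 x I.)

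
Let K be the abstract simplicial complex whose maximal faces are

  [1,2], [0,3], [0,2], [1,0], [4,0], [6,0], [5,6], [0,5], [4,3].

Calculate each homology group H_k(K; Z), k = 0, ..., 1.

Fix the vertex order 0 < 1 < 2 < 3 < 4 < 5 < 6 and write every simplex with vertices in increasing order. Then dim K = 1 and the simplices of K are:

  0-simplices (7): [0], [1], [2], [3], [4], [5], [6]
  1-simplices (9): [0,1], [0,2], [0,3], [0,4], [0,5], [0,6], [1,2], [3,4], [5,6]

giving chain groups C_0 ≅ Z^7, C_1 ≅ Z^9.

∂_1: C_1 → C_0 sends each edge [p,q] (with p < q) to q − p. For instance
  ∂[0,2] = [2] − [0].
As a 7×9 matrix over Z this has rank 6, with invariant factors (1,1,1,1,1,1).

Now H_k = ker ∂_k / im ∂_{k+1}, so:

  H_0: rank C_0 − rank ∂_1 = 7 − 6 = 1, and the invariant factors of ∂_1 are all 1, so H_0 = Z.
  H_1: rank ker ∂_1 − rank ∂_2 = (9 − 6) − 0 = 3, and there is no ∂_2, so H_1 = Z^3.

As a check, the Euler characteristic is 7 − 9 = -2, which agrees with 1 − 3 = -2.
(K is a triangulation of a wedge of 3 circles.)

H_0 = Z,  H_1 = Z^3.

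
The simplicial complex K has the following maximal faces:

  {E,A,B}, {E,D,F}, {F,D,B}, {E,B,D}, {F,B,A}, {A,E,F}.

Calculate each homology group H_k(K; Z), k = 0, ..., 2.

H_0 ≅ Z,  H_1 = 0,  H_2 ≅ Z.

We work with the vertex ordering A < B < D < E < F. The simplices of K, each written with vertices in increasing order, are:

  0-simplices (5): A, B, D, E, F
  1-simplices (9): AB, AE, AF, BD, BE, BF, DE, DF, EF
  2-simplices (6): ABE, ABF, AEF, BDE, BDF, DEF

Hence C_0 ≅ Z^5, C_1 ≅ Z^9, C_2 ≅ Z^6.

∂_1: C_1 → C_0 sends each edge [p,q] (with p < q) to q − p.
The 5×9 boundary matrix has rank 4 and Smith normal form diag(1,1,1,1).

∂_2: C_2 → C_1 sends each 2-simplex [p,q,r] to [q,r] − [p,r] + [p,q]. For instance
  ∂BDE = DE − BE + BD,
  ∂ABE = BE − AE + AB.
The 9×6 boundary matrix has rank 5 and Smith normal form diag(1,1,1,1,1).

From H_k ≅ ker(∂_k) / im(∂_{k+1}) we obtain:

  H_0: rank C_0 − rank ∂_1 = 5 − 4 = 1, and the invariant factors of ∂_1 are all 1, so H_0 = Z.
  H_1: rank ker ∂_1 − rank ∂_2 = (9 − 4) − 5 = 0, and the invariant factors of ∂_2 are all 1, so H_1 = 0.
  H_2: rank ker ∂_2 − rank ∂_3 = (6 − 5) − 0 = 1, and there is no ∂_3, so H_2 = Z.

As a check, the Euler characteristic is 5 − 9 + 6 = 2, which agrees with 1 − 0 + 1 = 2.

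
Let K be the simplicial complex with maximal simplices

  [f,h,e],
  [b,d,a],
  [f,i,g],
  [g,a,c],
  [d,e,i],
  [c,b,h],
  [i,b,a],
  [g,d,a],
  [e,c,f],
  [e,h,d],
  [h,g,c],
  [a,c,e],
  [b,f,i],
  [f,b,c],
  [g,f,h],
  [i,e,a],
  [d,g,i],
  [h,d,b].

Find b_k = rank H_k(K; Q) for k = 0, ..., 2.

We work with the vertex ordering a < b < c < d < e < f < g < h < i. The simplices of K, each written with vertices in increasing order, are:

  0-simplices (9): a, b, c, d, e, f, g, h, i
  1-simplices (27): ab, ac, ad, ae, ag, ai, bc, bd, bf, bh, bi, ce, cf, cg, ch, de, dg, dh, di, ef, eh, ei, fg, fh, fi, gh, gi
  2-simplices (18): abd, abi, ace, acg, adg, aei, bcf, bch, bdh, bfi, cef, cgh, deh, dei, dgi, efh, fgh, fgi

so the chain groups are C_0 ≅ Z^9, C_1 ≅ Z^27, C_2 ≅ Z^18.

∂_1: C_1 → C_0 sends each edge [p,q] (with p < q) to q − p.
As a 9×27 matrix over Z this has rank 8, with invariant factors (1,1,1,1,1,1,1,1).

Boundary ∂_2: C_2 → C_1 maps a triangle to the signed sum of its edges. For instance
  ∂adg = dg − ag + ad,
  ∂fgi = gi − fi + fg.
This gives a 27×18 integer matrix of rank 18; reducing to Smith normal form yields diagonal entries (1,1,1,1,1,1,1,1,1,1,1,1,1,1,1,1,1,2).

Now H_k = ker ∂_k / im ∂_{k+1}, so:

  H_0: rank C_0 − rank ∂_1 = 9 − 8 = 1, and the invariant factors of ∂_1 are all 1, so H_0 ≅ Z.
  H_1: rank ker ∂_1 − rank ∂_2 = (27 − 8) − 18 = 1, and ∂_2 has invariant factor 2 > 1, so H_1 ≅ Z ⊕ Z/2.
  H_2: rank ker ∂_2 − rank ∂_3 = (18 − 18) − 0 = 0, and there is no ∂_3, so H_2 ≅ 0.

As a check, the Euler characteristic is 9 − 27 + 18 = 0, which agrees with 1 − 1 + 0 = 0.
(K is a triangulation of the Klein bottle.)

Hence the Betti numbers are b_0 = 1, b_1 = 1, b_2 = 0.

b_0 = 1, b_1 = 1, b_2 = 0.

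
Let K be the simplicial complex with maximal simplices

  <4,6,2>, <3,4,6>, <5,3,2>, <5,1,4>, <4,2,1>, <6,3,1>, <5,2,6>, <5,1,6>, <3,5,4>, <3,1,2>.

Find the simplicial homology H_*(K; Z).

Order the vertices as 1 < 2 < 3 < 4 < 5 < 6. Listing each simplex with vertices in this order, K has dimension 2 with simplices:

  0-simplices (6): [1], [2], [3], [4], [5], [6]
  1-simplices (15): [1,2], [1,3], [1,4], [1,5], [1,6], [2,3], [2,4], [2,5], [2,6], [3,4], [3,5], [3,6], [4,5], [4,6], [5,6]
  2-simplices (10): [1,2,3], [1,2,4], [1,3,6], [1,4,5], [1,5,6], [2,3,5], [2,4,6], [2,5,6], [3,4,5], [3,4,6]

giving chain groups C_0 ≅ Z^6, C_1 ≅ Z^15, C_2 ≅ Z^10.

Boundary ∂_1: C_1 → C_0 is given by ∂[p,q] = [q] − [p]. For instance
  ∂[2,6] = [6] − [2].
As a 6×15 matrix over Z this has rank 5, with invariant factors (1,1,1,1,1).

Boundary ∂_2: C_2 → C_1 acts by ∂[p,q,r] = [q,r] − [p,r] + [p,q]. For instance
  ∂[1,4,5] = [4,5] − [1,5] + [1,4],
  ∂[3,4,6] = [4,6] − [3,6] + [3,4].
As a 15×10 matrix over Z this has rank 10, with invariant factors (1,1,1,1,1,1,1,1,1,2).

From H_k ≅ ker(∂_k) / im(∂_{k+1}) we obtain:

  H_0: rank C_0 − rank ∂_1 = 6 − 5 = 1, and the invariant factors of ∂_1 are all 1, so H_0 ≅ Z.
  H_1: rank ker ∂_1 − rank ∂_2 = (15 − 5) − 10 = 0, and ∂_2 has invariant factor 2 > 1, so H_1 ≅ Z/2.
  H_2: rank ker ∂_2 − rank ∂_3 = (10 − 10) − 0 = 0, and there is no ∂_3, so H_2 ≅ 0.

(K is a triangulation of the real projective plane RP^2.)

H_0 ≅ Z,  H_1 ≅ Z/2,  H_2 = 0.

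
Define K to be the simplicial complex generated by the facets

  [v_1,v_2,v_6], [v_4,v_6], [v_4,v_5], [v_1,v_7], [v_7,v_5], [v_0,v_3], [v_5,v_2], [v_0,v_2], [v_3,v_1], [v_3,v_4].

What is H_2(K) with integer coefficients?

Take the total order v_0 < v_1 < v_2 < v_3 < v_4 < v_5 < v_6 < v_7 on the vertex set. Then K (dimension 2) consists of the simplices:

  0-simplices (8): [v_0], [v_1], [v_2], [v_3], [v_4], [v_5], [v_6], [v_7]
  1-simplices (12): [v_0,v_2], [v_0,v_3], [v_1,v_2], [v_1,v_3], [v_1,v_6], [v_1,v_7], [v_2,v_5], [v_2,v_6], [v_3,v_4], [v_4,v_5], [v_4,v_6], [v_5,v_7]
  2-simplices (1): [v_1,v_2,v_6]

Hence C_0 ≅ Z^8, C_1 ≅ Z^12, C_2 ≅ Z^1.

∂_1: C_1 → C_0 maps an edge to its endpoints' difference, ∂[p,q] = q − p.
This gives a 8×12 integer matrix of rank 7; reducing to Smith normal form yields diagonal entries (1,1,1,1,1,1,1).

The boundary map ∂_2: C_2 → C_1 sends each 2-simplex [p,q,r] to [q,r] − [p,r] + [p,q]. For instance
  ∂[v_1,v_2,v_6] = [v_2,v_6] − [v_1,v_6] + [v_1,v_2].
The resulting 12×1 matrix has rank 1, and its Smith normal form has invariant factors (1).

Reading off H_k = ker ∂_k / im ∂_{k+1}:

  H_2: rank ker ∂_2 − rank ∂_3 = (1 − 1) − 0 = 0, and there is no ∂_3, so H_2 = 0.

H_2 ≅ 0.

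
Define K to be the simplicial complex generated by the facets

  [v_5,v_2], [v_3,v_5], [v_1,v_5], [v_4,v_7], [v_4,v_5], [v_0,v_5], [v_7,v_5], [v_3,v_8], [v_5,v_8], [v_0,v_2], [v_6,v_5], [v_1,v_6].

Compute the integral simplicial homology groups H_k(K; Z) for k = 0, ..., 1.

H_0 = Z,  H_1 = Z^4.

Fix the vertex order v_0 < v_1 < v_2 < v_3 < v_4 < v_5 < v_6 < v_7 < v_8 and write every simplex with vertices in increasing order. Then dim K = 1 and the simplices of K are:

  0-simplices (9): [v_0], [v_1], [v_2], [v_3], [v_4], [v_5], [v_6], [v_7], [v_8]
  1-simplices (12): [v_0,v_2], [v_0,v_5], [v_1,v_5], [v_1,v_6], [v_2,v_5], [v_3,v_5], [v_3,v_8], [v_4,v_5], [v_4,v_7], [v_5,v_6], [v_5,v_7], [v_5,v_8]

Hence C_0 ≅ Z^9, C_1 ≅ Z^12.

Boundary ∂_1: C_1 → C_0 maps an edge to its endpoints' difference, ∂[p,q] = q − p.
As a 9×12 matrix over Z this has rank 8, with invariant factors (1,1,1,1,1,1,1,1).

From H_k ≅ ker(∂_k) / im(∂_{k+1}) we obtain:

  H_0: rank C_0 − rank ∂_1 = 9 − 8 = 1, and the invariant factors of ∂_1 are all 1, so H_0 ≅ Z.
  H_1: rank ker ∂_1 − rank ∂_2 = (12 − 8) − 0 = 4, and there is no ∂_2, so H_1 ≅ Z^4.

(K is a triangulation of a wedge of 4 circles.)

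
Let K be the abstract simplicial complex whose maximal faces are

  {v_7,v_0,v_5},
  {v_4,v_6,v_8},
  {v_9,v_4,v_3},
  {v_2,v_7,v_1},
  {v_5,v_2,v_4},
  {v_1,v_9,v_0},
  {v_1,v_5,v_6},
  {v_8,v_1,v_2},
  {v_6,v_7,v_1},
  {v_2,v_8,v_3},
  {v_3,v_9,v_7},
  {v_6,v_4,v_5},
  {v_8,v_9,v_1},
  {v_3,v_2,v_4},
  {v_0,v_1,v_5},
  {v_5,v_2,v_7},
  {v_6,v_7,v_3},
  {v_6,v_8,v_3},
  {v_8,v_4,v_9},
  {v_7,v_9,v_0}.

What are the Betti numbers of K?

Take the total order v_0 < v_1 < v_2 < v_3 < v_4 < v_5 < v_6 < v_7 < v_8 < v_9 on the vertex set. Then K (dimension 2) consists of the simplices:

  0-simplices (10): [v_0], [v_1], [v_2], [v_3], [v_4], [v_5], [v_6], [v_7], [v_8], [v_9]
  1-simplices (30): (30 of them)
  2-simplices (20): (20 of them)

so the chain groups are C_0 ≅ Z^10, C_1 ≅ Z^30, C_2 ≅ Z^20.

∂_1: C_1 → C_0 sends each edge [p,q] (with p < q) to q − p.
As a 10×30 matrix over Z this has rank 9, with invariant factors (1,1,1,1,1,1,1,1,1).

Boundary ∂_2: C_2 → C_1 sends each 2-simplex [p,q,r] to [q,r] − [p,r] + [p,q]. For instance
  ∂[v_3,v_4,v_9] = [v_4,v_9] − [v_3,v_9] + [v_3,v_4],
  ∂[v_3,v_6,v_8] = [v_6,v_8] − [v_3,v_8] + [v_3,v_6].
The 30×20 boundary matrix has rank 20 and Smith normal form diag(1,1,1,1,1,1,1,1,1,1,1,1,1,1,1,1,1,1,1,2).

From H_k ≅ ker(∂_k) / im(∂_{k+1}) we obtain:

  H_0: rank C_0 − rank ∂_1 = 10 − 9 = 1, and the invariant factors of ∂_1 are all 1, so H_0 ≅ Z.
  H_1: rank ker ∂_1 − rank ∂_2 = (30 − 9) − 20 = 1, and ∂_2 has invariant factor 2 > 1, so H_1 ≅ Z ⊕ Z_2.
  H_2: rank ker ∂_2 − rank ∂_3 = (20 − 20) − 0 = 0, and there is no ∂_3, so H_2 ≅ 0.

Hence the Betti numbers are b_0 = 1, b_1 = 1, b_2 = 0.

b_0 = 1, b_1 = 1, b_2 = 0.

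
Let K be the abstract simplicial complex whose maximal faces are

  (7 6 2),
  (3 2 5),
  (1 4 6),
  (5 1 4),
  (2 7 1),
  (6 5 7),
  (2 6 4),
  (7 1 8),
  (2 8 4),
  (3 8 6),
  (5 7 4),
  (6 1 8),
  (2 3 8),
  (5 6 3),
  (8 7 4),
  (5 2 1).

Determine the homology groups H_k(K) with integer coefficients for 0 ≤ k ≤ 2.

H_0 = Z,  H_1 = Z^2,  H_2 = Z.

Order the vertices as 1 < 2 < 3 < 4 < 5 < 6 < 7 < 8. Listing each simplex with vertices in this order, K has dimension 2 with simplices:

  0-simplices (8): [1], [2], [3], [4], [5], [6], [7], [8]
  1-simplices (24): (24 of them)
  2-simplices (16): [1,2,5], [1,2,7], [1,4,5], [1,4,6], [1,6,8], [1,7,8], [2,3,5], [2,3,8], [2,4,6], [2,4,8], [2,6,7], [3,5,6], [3,6,8], [4,5,7], [4,7,8], [5,6,7]

giving chain groups C_0 ≅ Z^8, C_1 ≅ Z^24, C_2 ≅ Z^16.

∂_1: C_1 → C_0 maps an edge to its endpoints' difference, ∂[p,q] = q − p.
The resulting 8×24 matrix has rank 7, and its Smith normal form has invariant factors (1,1,1,1,1,1,1).

∂_2: C_2 → C_1 acts by ∂[p,q,r] = [q,r] − [p,r] + [p,q]. For instance
  ∂[2,6,7] = [6,7] − [2,7] + [2,6],
  ∂[2,3,8] = [3,8] − [2,8] + [2,3].
The 24×16 boundary matrix has rank 15 and Smith normal form diag(1,1,1,1,1,1,1,1,1,1,1,1,1,1,1).

Reading off H_k = ker ∂_k / im ∂_{k+1}:

  H_0: rank C_0 − rank ∂_1 = 8 − 7 = 1, and the invariant factors of ∂_1 are all 1, so H_0 ≅ Z.
  H_1: rank ker ∂_1 − rank ∂_2 = (24 − 7) − 15 = 2, and the invariant factors of ∂_2 are all 1, so H_1 ≅ Z^2.
  H_2: rank ker ∂_2 − rank ∂_3 = (16 − 15) − 0 = 1, and there is no ∂_3, so H_2 ≅ Z.

(K is a triangulation of the torus T^2.)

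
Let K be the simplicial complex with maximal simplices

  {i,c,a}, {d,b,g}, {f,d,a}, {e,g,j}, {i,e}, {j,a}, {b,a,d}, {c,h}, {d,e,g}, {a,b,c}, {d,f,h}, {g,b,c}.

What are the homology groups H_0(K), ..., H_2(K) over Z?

K has 10 vertices, 21 edges, 9 triangles.
rank ∂_0 = 0, rank ∂_1 = 9 ⇒ b_0 = 10 − 0 − 9 = 1; all invariant factors of ∂_1 are 1 so no torsion. So H_0 = Z.
rank ∂_1 = 9, rank ∂_2 = 9 ⇒ b_1 = 21 − 9 − 9 = 3; all invariant factors of ∂_2 are 1 so no torsion. So H_1 = Z^3.
rank ∂_2 = 9, rank ∂_3 = 0 ⇒ b_2 = 9 − 9 − 0 = 0. So H_2 = 0.

H_0 ≅ Z,  H_1 ≅ Z^3,  H_2 = 0.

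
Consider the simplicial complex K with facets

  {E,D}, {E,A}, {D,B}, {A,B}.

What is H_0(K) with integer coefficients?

H_0 ≅ Z.

Take the total order A < B < D < E on the vertex set. Then K (dimension 1) consists of the simplices:

  0-simplices (4): A, B, D, E
  1-simplices (4): AB, AE, BD, DE

so the chain groups are C_0 ≅ Z^4, C_1 ≅ Z^4.

∂_1: C_1 → C_0 sends each edge [p,q] (with p < q) to q − p. For instance
  ∂BD = D − B.
The 4×4 boundary matrix has rank 3 and Smith normal form diag(1,1,1).

From H_k ≅ ker(∂_k) / im(∂_{k+1}) we obtain:

  H_0: rank C_0 − rank ∂_1 = 4 − 3 = 1, and the invariant factors of ∂_1 are all 1, so H_0 ≅ Z.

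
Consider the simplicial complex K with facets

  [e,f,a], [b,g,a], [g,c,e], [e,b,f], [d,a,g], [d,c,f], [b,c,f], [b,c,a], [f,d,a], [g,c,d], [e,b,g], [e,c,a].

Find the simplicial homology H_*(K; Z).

Order the vertices as a < b < c < d < e < f < g. Listing each simplex with vertices in this order, K has dimension 2 with simplices:

  0-simplices (7): a, b, c, d, e, f, g
  1-simplices (18): ab, ac, ad, ae, af, ag, bc, be, bf, bg, cd, ce, cf, cg, df, dg, ef, eg
  2-simplices (12): abc, abg, ace, adf, adg, aef, bcf, bef, beg, cdf, cdg, ceg

Hence C_0 ≅ Z^7, C_1 ≅ Z^18, C_2 ≅ Z^12.

The boundary map ∂_1: C_1 → C_0 maps an edge to its endpoints' difference, ∂[p,q] = q − p.
The resulting 7×18 matrix has rank 6, and its Smith normal form has invariant factors (1,1,1,1,1,1).

∂_2: C_2 → C_1 maps a triangle to the signed sum of its edges. For instance
  ∂aef = ef − af + ae,
  ∂ceg = eg − cg + ce.
As a 18×12 matrix over Z this has rank 12, with invariant factors (1,1,1,1,1,1,1,1,1,1,1,2).

Now H_k = ker ∂_k / im ∂_{k+1}, so:

  H_0: rank C_0 − rank ∂_1 = 7 − 6 = 1, and the invariant factors of ∂_1 are all 1, so H_0 ≅ Z.
  H_1: rank ker ∂_1 − rank ∂_2 = (18 − 6) − 12 = 0, and ∂_2 has invariant factor 2 > 1, so H_1 ≅ Z_2.
  H_2: rank ker ∂_2 − rank ∂_3 = (12 − 12) − 0 = 0, and there is no ∂_3, so H_2 ≅ 0.

As a check, the Euler characteristic is 7 − 18 + 12 = 1, which agrees with 1 − 0 + 0 = 1.

H_0 = Z,  H_1 = Z_2,  H_2 = 0.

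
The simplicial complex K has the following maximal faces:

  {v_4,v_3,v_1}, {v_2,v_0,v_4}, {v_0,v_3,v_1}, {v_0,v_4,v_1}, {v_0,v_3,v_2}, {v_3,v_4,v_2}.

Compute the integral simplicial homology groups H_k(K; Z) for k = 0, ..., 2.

H_0 ≅ Z,  H_1 = 0,  H_2 ≅ Z.

Fix the vertex order v_0 < v_1 < v_2 < v_3 < v_4 and write every simplex with vertices in increasing order. Then dim K = 2 and the simplices of K are:

  0-simplices (5): [v_0], [v_1], [v_2], [v_3], [v_4]
  1-simplices (9): [v_0,v_1], [v_0,v_2], [v_0,v_3], [v_0,v_4], [v_1,v_3], [v_1,v_4], [v_2,v_3], [v_2,v_4], [v_3,v_4]
  2-simplices (6): [v_0,v_1,v_3], [v_0,v_1,v_4], [v_0,v_2,v_3], [v_0,v_2,v_4], [v_1,v_3,v_4], [v_2,v_3,v_4]

giving chain groups C_0 ≅ Z^5, C_1 ≅ Z^9, C_2 ≅ Z^6.

∂_1: C_1 → C_0 maps an edge to its endpoints' difference, ∂[p,q] = q − p. For instance
  ∂[v_0,v_1] = [v_1] − [v_0].
The resulting 5×9 matrix has rank 4, and its Smith normal form has invariant factors (1,1,1,1).

The boundary map ∂_2: C_2 → C_1 acts by ∂[p,q,r] = [q,r] − [p,r] + [p,q]. For instance
  ∂[v_0,v_2,v_3] = [v_2,v_3] − [v_0,v_3] + [v_0,v_2],
  ∂[v_0,v_1,v_4] = [v_1,v_4] − [v_0,v_4] + [v_0,v_1].
This gives a 9×6 integer matrix of rank 5; reducing to Smith normal form yields diagonal entries (1,1,1,1,1).

Computing H_k = (kernel of ∂_k) / (image of ∂_{k+1}):

  H_0: rank C_0 − rank ∂_1 = 5 − 4 = 1, and the invariant factors of ∂_1 are all 1, so H_0 = Z.
  H_1: rank ker ∂_1 − rank ∂_2 = (9 − 4) − 5 = 0, and the invariant factors of ∂_2 are all 1, so H_1 = 0.
  H_2: rank ker ∂_2 − rank ∂_3 = (6 − 5) − 0 = 1, and there is no ∂_3, so H_2 = Z.

As a check, the Euler characteristic is 5 − 9 + 6 = 2, which agrees with 1 − 0 + 1 = 2.
(K is a triangulation of the 2-sphere S^2.)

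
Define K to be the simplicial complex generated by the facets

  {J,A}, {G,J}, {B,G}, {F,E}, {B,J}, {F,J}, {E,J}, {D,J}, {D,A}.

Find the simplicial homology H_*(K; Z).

Fix the vertex order A < B < D < E < F < G < J and write every simplex with vertices in increasing order. Then dim K = 1 and the simplices of K are:

  0-simplices (7): A, B, D, E, F, G, J
  1-simplices (9): AD, AJ, BG, BJ, DJ, EF, EJ, FJ, GJ

giving chain groups C_0 ≅ Z^7, C_1 ≅ Z^9.

The boundary map ∂_1: C_1 → C_0 is given by ∂[p,q] = [q] − [p].
This gives a 7×9 integer matrix of rank 6; reducing to Smith normal form yields diagonal entries (1,1,1,1,1,1).

From H_k ≅ ker(∂_k) / im(∂_{k+1}) we obtain:

  H_0: rank C_0 − rank ∂_1 = 7 − 6 = 1, and the invariant factors of ∂_1 are all 1, so H_0 = Z.
  H_1: rank ker ∂_1 − rank ∂_2 = (9 − 6) − 0 = 3, and there is no ∂_2, so H_1 = Z^3.

As a check, the Euler characteristic is 7 − 9 = -2, which agrees with 1 − 3 = -2.

H_0 = Z,  H_1 = Z^3.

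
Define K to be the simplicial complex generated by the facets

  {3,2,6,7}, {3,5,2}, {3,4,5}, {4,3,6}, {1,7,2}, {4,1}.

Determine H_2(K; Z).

Order the vertices as 1 < 2 < 3 < 4 < 5 < 6 < 7. Listing each simplex with vertices in this order, K has dimension 3 with simplices:

  0-simplices (7): [1], [2], [3], [4], [5], [6], [7]
  1-simplices (14): [1,2], [1,4], [1,7], [2,3], [2,5], [2,6], [2,7], [3,4], [3,5], [3,6], [3,7], [4,5], [4,6], [6,7]
  2-simplices (8): [1,2,7], [2,3,5], [2,3,6], [2,3,7], [2,6,7], [3,4,5], [3,4,6], [3,6,7]
  3-simplices (1): [2,3,6,7]

Hence C_0 ≅ Z^7, C_1 ≅ Z^14, C_2 ≅ Z^8, C_3 ≅ Z^1.

∂_1: C_1 → C_0 sends each edge [p,q] (with p < q) to q − p.
This gives a 7×14 integer matrix of rank 6; reducing to Smith normal form yields diagonal entries (1,1,1,1,1,1).

The boundary map ∂_2: C_2 → C_1 acts by ∂[p,q,r] = [q,r] − [p,r] + [p,q]. For instance
  ∂[2,3,5] = [3,5] − [2,5] + [2,3],
  ∂[3,6,7] = [6,7] − [3,7] + [3,6].
The resulting 14×8 matrix has rank 7, and its Smith normal form has invariant factors (1,1,1,1,1,1,1).

Boundary ∂_3: C_3 → C_2 sends each 3-simplex σ to the alternating sum Σ_i (−1)^i (σ with its i-th vertex removed). For instance
  ∂[2,3,6,7] = [3,6,7] − [2,6,7] + [2,3,7] − [2,3,6].
The resulting 8×1 matrix has rank 1, and its Smith normal form has invariant factors (1).

Computing H_k = (kernel of ∂_k) / (image of ∂_{k+1}):

  H_2: rank ker ∂_2 − rank ∂_3 = (8 − 7) − 1 = 0, and the invariant factors of ∂_3 are all 1, so H_2 ≅ 0.

H_2 ≅ 0.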